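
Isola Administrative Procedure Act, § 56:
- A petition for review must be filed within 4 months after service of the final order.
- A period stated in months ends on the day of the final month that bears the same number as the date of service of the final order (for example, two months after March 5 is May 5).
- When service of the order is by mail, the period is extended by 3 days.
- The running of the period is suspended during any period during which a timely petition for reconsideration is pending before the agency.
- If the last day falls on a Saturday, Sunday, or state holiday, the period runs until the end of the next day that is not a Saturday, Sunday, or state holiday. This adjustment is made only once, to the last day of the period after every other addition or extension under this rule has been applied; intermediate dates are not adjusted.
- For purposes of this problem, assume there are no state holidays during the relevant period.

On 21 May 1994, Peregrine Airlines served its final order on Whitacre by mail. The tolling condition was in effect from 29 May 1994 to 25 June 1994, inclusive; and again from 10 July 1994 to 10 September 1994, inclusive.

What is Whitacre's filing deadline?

December 26, 1994

4 months after 21 May 1994 is September 21, 1994.
Service was by mail, adding 3 days: September 21, 1994 + 3 days = September 24, 1994.
From May 29, 1994 through June 25, 1994 inclusive is 28 days; tolling adds 28 days: September 24, 1994 + 28 days = October 22, 1994.
From July 10, 1994 through September 10, 1994 inclusive is 63 days; tolling adds 63 days: October 22, 1994 + 63 days = December 24, 1994.
December 24, 1994 is Saturday; December 25, 1994 is Sunday. The next qualifying day is December 26, 1994.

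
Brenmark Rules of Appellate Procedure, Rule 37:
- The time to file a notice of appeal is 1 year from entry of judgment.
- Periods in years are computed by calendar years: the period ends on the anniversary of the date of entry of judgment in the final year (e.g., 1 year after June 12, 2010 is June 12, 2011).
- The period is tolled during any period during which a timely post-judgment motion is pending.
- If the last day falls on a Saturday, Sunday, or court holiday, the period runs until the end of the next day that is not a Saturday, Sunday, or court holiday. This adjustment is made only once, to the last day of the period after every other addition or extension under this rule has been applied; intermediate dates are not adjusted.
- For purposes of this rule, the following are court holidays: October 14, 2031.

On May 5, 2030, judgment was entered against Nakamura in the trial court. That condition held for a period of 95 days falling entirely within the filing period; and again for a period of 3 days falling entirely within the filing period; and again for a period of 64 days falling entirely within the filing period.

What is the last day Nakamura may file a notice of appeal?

October 15, 2031

1 year after May 5, 2030 is May 5, 2031.
Tolling adds 95 days: May 5, 2031 + 95 days = August 8, 2031.
Tolling adds 3 days: August 8, 2031 + 3 days = August 11, 2031.
Tolling adds 64 days: August 11, 2031 + 64 days = October 14, 2031.
October 14, 2031 is a listed holiday. The next qualifying day is October 15, 2031.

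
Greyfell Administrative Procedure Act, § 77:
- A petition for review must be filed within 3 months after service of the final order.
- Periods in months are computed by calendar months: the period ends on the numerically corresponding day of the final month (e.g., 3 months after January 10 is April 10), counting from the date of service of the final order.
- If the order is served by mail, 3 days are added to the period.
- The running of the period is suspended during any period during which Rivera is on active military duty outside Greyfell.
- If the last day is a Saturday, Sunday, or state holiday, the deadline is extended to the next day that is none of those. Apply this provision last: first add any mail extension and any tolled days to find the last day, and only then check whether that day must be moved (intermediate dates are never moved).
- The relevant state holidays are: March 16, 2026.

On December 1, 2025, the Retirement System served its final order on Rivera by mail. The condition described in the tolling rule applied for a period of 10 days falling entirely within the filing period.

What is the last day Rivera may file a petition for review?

3 months after December 1, 2025 is March 1, 2026.
Service was by mail, adding 3 days: March 1, 2026 + 3 days = March 4, 2026.
Tolling adds 10 days: March 4, 2026 + 10 days = March 14, 2026.
March 14, 2026 is Saturday; March 15, 2026 is Sunday; March 16, 2026 is a listed holiday. The next qualifying day is March 17, 2026.

March 17, 2026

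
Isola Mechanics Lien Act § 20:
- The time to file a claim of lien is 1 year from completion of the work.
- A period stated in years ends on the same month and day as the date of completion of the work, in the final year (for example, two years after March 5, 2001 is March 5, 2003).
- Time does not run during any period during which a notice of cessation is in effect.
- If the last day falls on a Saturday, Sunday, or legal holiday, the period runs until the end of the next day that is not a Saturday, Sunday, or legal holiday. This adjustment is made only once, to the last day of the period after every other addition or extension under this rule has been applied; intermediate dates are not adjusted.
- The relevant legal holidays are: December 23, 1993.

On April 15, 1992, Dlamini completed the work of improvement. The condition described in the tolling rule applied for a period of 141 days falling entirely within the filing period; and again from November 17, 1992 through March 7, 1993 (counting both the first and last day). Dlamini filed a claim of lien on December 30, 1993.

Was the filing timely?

No

1 year after April 15, 1992 is April 15, 1993.
Tolling adds 141 days: April 15, 1993 + 141 days = September 3, 1993.
From November 17, 1992 through March 7, 1993 inclusive is 111 days; tolling adds 111 days: September 3, 1993 + 111 days = December 23, 1993.
December 23, 1993 is a listed holiday. The next qualifying day is December 24, 1993.
The deadline is December 24, 1993; the filing on December 30, 1993 is after that date.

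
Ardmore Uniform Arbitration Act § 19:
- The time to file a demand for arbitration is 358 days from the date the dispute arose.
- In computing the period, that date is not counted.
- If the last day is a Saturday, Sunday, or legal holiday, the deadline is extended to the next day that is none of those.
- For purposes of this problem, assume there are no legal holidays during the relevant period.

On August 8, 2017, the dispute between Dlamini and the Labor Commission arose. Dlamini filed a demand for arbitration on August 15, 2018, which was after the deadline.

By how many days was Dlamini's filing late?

14 days

358 days after August 8, 2017 is August 1, 2018.
August 1, 2018 is a Wednesday and not a legal holiday, so no extension applies.
The deadline is August 1, 2018; from August 1, 2018 to August 15, 2018 is 14 days.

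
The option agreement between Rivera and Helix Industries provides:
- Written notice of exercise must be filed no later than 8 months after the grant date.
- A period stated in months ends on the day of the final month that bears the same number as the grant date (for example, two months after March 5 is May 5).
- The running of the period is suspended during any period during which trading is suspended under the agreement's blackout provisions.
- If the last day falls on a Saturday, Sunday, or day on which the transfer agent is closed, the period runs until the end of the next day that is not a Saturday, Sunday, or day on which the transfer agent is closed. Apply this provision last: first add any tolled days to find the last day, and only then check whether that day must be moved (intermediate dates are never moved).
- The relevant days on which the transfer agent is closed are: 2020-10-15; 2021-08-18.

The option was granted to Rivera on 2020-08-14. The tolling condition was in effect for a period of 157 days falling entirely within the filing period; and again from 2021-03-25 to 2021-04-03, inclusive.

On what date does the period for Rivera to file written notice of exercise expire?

September 28, 2021

8 months after 2020-08-14 is April 14, 2021.
Tolling adds 157 days: April 14, 2021 + 157 days = September 18, 2021.
From March 25, 2021 through April 3, 2021 inclusive is 10 days; tolling adds 10 days: September 18, 2021 + 10 days = September 28, 2021.
September 28, 2021 is a Tuesday and not a day on which the transfer agent is closed, so no extension applies.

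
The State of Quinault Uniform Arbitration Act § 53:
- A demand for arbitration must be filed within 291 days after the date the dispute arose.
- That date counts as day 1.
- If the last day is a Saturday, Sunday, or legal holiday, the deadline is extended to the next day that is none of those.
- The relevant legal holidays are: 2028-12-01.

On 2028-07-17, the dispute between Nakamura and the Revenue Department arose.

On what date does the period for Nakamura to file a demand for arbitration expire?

Counting 2028-07-17 as day 1, day 291 is May 3, 2029.
May 3, 2029 is a Thursday and not a legal holiday, so no extension applies.

May 3, 2029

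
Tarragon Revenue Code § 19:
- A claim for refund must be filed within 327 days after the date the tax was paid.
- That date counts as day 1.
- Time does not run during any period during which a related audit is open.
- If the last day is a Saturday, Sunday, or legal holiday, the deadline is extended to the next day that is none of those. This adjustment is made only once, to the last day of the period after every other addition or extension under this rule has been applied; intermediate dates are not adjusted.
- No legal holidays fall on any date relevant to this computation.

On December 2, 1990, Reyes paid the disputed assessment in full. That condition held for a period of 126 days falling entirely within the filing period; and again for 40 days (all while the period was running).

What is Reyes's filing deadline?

Counting December 2, 1990 as day 1, day 327 is October 24, 1991.
Tolling adds 126 days: October 24, 1991 + 126 days = February 27, 1992.
Tolling adds 40 days: February 27, 1992 + 40 days = April 7, 1992.
April 7, 1992 is a Tuesday and not a legal holiday, so no extension applies.

April 7, 1992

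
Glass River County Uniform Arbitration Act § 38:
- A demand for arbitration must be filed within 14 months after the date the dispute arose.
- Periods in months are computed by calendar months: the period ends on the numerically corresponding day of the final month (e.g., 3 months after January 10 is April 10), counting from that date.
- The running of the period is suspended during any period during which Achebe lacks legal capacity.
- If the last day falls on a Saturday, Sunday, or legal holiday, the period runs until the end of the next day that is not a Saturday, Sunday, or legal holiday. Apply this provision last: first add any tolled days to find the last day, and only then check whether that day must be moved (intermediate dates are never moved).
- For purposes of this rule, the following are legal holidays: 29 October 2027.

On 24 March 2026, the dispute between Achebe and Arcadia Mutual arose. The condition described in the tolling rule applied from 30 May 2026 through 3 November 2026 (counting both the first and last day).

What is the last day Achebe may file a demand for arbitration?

November 1, 2027

14 months after 24 March 2026 is May 24, 2027.
From May 30, 2026 through November 3, 2026 inclusive is 158 days; tolling adds 158 days: May 24, 2027 + 158 days = October 29, 2027.
October 29, 2027 is a listed holiday; October 30, 2027 is Saturday; October 31, 2027 is Sunday. The next qualifying day is November 1, 2027.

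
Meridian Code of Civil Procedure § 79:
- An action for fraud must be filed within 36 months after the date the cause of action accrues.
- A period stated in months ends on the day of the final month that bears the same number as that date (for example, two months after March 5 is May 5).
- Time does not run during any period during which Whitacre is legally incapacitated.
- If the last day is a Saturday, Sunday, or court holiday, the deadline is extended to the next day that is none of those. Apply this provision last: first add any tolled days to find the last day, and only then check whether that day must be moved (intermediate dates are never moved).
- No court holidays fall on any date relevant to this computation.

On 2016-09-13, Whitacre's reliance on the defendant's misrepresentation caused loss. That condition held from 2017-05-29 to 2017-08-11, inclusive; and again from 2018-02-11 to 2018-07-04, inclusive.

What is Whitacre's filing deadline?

April 20, 2020

36 months after 2016-09-13 is September 13, 2019.
From May 29, 2017 through August 11, 2017 inclusive is 75 days; tolling adds 75 days: September 13, 2019 + 75 days = November 27, 2019.
From February 11, 2018 through July 4, 2018 inclusive is 144 days; tolling adds 144 days: November 27, 2019 + 144 days = April 19, 2020.
April 19, 2020 is Sunday. The next qualifying day is April 20, 2020.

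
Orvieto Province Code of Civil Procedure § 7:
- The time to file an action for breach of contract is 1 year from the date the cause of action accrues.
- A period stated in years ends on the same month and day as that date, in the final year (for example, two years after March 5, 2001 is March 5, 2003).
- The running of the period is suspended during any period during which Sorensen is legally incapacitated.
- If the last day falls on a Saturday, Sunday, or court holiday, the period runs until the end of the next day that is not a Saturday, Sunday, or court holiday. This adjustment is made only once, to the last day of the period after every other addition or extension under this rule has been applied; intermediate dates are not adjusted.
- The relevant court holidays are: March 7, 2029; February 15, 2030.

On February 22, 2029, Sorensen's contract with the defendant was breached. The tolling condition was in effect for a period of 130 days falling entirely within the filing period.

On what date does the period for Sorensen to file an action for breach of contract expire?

1 year after February 22, 2029 is February 22, 2030.
Tolling adds 130 days: February 22, 2030 + 130 days = July 2, 2030.
July 2, 2030 is a Tuesday and not a court holiday, so no extension applies.

July 2, 2030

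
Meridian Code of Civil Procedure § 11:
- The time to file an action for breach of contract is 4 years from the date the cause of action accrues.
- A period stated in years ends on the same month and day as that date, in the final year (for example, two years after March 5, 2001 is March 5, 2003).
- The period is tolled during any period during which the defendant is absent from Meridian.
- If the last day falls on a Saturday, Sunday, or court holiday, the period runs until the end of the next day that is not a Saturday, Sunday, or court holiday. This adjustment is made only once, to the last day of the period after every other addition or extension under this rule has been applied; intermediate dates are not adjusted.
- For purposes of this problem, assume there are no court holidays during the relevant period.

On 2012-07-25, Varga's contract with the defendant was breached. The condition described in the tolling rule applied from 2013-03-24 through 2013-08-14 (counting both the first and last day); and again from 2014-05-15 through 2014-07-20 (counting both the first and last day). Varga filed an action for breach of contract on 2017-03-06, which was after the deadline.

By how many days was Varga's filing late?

13 days

4 years after 2012-07-25 is July 25, 2016.
From March 24, 2013 through August 14, 2013 inclusive is 144 days; tolling adds 144 days: July 25, 2016 + 144 days = December 16, 2016.
From May 15, 2014 through July 20, 2014 inclusive is 67 days; tolling adds 67 days: December 16, 2016 + 67 days = February 21, 2017.
February 21, 2017 is a Tuesday and not a court holiday, so no extension applies.
The deadline is February 21, 2017; from February 21, 2017 to March 6, 2017 is 13 days.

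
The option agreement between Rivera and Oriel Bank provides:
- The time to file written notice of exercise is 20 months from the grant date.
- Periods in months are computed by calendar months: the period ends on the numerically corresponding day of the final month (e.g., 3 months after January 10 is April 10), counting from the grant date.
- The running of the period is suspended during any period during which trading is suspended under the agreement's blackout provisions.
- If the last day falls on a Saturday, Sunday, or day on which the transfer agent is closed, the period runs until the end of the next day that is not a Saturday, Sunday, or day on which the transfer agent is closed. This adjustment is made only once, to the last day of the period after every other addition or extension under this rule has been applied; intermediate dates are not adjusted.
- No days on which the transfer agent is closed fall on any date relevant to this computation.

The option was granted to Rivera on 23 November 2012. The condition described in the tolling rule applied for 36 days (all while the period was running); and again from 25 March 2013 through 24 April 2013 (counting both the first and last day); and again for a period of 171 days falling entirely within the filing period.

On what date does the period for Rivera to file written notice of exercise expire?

20 months after 23 November 2012 is July 23, 2014.
Tolling adds 36 days: July 23, 2014 + 36 days = August 28, 2014.
From March 25, 2013 through April 24, 2013 inclusive is 31 days; tolling adds 31 days: August 28, 2014 + 31 days = September 28, 2014.
Tolling adds 171 days: September 28, 2014 + 171 days = March 18, 2015.
March 18, 2015 is a Wednesday and not a day on which the transfer agent is closed, so no extension applies.

March 18, 2015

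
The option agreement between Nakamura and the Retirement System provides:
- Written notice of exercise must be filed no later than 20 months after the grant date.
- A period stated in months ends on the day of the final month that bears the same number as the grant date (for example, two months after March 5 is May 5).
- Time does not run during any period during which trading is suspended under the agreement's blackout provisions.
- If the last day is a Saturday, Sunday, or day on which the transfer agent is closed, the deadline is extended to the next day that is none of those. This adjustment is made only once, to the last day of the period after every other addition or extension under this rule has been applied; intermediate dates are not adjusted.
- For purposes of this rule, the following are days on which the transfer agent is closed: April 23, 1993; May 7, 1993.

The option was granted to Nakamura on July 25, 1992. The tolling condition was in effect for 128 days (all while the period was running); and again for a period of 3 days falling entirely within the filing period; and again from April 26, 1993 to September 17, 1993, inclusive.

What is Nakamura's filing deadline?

December 26, 1994

20 months after July 25, 1992 is March 25, 1994.
Tolling adds 128 days: March 25, 1994 + 128 days = July 31, 1994.
Tolling adds 3 days: July 31, 1994 + 3 days = August 3, 1994.
From April 26, 1993 through September 17, 1993 inclusive is 145 days; tolling adds 145 days: August 3, 1994 + 145 days = December 26, 1994.
December 26, 1994 is a Monday and not a day on which the transfer agent is closed, so no extension applies.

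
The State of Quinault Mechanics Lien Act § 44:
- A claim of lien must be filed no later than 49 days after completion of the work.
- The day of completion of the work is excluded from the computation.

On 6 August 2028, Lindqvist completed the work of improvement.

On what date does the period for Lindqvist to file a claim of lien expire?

49 days after 6 August 2028 is September 24, 2028.

September 24, 2028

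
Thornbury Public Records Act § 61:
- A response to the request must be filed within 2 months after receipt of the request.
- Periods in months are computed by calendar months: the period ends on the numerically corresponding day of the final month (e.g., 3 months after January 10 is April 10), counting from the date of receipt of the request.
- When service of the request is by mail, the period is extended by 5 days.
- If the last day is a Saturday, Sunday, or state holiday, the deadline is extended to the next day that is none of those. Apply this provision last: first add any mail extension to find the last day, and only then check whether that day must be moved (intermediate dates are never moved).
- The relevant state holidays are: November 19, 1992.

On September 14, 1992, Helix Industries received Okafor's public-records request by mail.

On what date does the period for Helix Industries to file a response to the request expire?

November 20, 1992

2 months after September 14, 1992 is November 14, 1992.
Service was by mail, adding 5 days: November 14, 1992 + 5 days = November 19, 1992.
November 19, 1992 is a listed holiday. The next qualifying day is November 20, 1992.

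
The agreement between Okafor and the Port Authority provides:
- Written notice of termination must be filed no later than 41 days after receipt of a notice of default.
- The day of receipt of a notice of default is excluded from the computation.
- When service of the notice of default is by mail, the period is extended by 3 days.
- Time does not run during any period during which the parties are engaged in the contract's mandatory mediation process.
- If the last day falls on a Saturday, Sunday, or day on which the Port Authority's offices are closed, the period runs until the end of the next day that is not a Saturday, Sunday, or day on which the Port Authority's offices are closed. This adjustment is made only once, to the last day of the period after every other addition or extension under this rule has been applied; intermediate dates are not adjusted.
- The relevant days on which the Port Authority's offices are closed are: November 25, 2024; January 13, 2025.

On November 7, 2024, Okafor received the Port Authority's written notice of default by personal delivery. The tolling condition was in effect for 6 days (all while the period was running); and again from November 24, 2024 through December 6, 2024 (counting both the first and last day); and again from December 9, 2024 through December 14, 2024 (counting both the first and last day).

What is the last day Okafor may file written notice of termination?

41 days after November 7, 2024 is December 18, 2024.
Service was not by mail, so no mail extension applies.
Tolling adds 6 days: December 18, 2024 + 6 days = December 24, 2024.
From November 24, 2024 through December 6, 2024 inclusive is 13 days; tolling adds 13 days: December 24, 2024 + 13 days = January 6, 2025.
From December 9, 2024 through December 14, 2024 inclusive is 6 days; tolling adds 6 days: January 6, 2025 + 6 days = January 12, 2025.
January 12, 2025 is Sunday; January 13, 2025 is a listed holiday. The next qualifying day is January 14, 2025.

January 14, 2025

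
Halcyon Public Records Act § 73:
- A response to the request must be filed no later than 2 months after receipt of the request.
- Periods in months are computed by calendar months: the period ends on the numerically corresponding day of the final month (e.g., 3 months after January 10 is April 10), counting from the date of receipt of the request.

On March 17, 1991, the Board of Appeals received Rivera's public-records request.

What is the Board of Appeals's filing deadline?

May 17, 1991

2 months after March 17, 1991 is May 17, 1991.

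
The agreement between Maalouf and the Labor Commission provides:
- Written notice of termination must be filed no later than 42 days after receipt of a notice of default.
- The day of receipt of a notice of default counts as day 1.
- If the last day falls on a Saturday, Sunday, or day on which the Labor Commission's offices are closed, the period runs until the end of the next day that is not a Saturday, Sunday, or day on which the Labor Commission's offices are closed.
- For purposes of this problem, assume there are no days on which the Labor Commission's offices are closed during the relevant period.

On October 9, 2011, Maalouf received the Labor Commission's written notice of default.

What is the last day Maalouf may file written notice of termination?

Counting October 9, 2011 as day 1, day 42 is November 19, 2011.
November 19, 2011 is Saturday; November 20, 2011 is Sunday. The next qualifying day is November 21, 2011.

November 21, 2011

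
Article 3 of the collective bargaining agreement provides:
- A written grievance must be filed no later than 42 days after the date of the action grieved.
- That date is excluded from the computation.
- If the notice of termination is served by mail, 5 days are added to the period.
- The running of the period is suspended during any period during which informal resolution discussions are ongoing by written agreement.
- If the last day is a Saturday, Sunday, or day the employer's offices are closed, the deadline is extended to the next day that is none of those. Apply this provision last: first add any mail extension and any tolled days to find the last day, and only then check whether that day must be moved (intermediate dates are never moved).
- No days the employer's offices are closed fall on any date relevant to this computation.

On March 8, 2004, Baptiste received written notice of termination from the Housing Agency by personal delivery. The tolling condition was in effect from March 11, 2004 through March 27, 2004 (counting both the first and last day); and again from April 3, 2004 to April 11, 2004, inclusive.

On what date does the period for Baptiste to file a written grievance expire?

42 days after March 8, 2004 is April 19, 2004.
Service was not by mail, so no mail extension applies.
From March 11, 2004 through March 27, 2004 inclusive is 17 days; tolling adds 17 days: April 19, 2004 + 17 days = May 6, 2004.
From April 3, 2004 through April 11, 2004 inclusive is 9 days; tolling adds 9 days: May 6, 2004 + 9 days = May 15, 2004.
May 15, 2004 is Saturday; May 16, 2004 is Sunday. The next qualifying day is May 17, 2004.

May 17, 2004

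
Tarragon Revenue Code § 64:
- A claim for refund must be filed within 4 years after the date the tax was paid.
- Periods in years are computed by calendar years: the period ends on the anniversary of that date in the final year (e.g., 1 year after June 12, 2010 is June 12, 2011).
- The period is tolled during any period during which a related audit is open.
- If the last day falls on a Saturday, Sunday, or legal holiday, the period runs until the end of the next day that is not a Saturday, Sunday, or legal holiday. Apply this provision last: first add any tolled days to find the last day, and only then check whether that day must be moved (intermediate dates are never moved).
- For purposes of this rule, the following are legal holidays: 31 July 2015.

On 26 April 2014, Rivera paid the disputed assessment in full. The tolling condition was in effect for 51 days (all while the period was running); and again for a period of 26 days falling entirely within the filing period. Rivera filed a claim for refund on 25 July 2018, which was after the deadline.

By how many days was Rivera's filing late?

4 years after 26 April 2014 is April 26, 2018.
Tolling adds 51 days: April 26, 2018 + 51 days = June 16, 2018.
Tolling adds 26 days: June 16, 2018 + 26 days = July 12, 2018.
July 12, 2018 is a Thursday and not a legal holiday, so no extension applies.
The deadline is July 12, 2018; from July 12, 2018 to July 25, 2018 is 13 days.

13 days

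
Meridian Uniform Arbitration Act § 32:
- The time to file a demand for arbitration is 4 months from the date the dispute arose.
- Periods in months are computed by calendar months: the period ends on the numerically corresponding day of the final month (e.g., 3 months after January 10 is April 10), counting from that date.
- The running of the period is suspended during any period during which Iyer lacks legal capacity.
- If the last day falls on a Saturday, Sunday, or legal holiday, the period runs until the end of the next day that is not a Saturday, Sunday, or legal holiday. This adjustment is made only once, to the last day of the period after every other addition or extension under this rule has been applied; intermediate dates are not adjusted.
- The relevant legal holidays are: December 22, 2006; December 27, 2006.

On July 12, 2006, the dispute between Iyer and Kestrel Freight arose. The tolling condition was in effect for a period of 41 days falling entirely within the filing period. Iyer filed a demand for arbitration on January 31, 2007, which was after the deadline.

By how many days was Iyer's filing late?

37 days

4 months after July 12, 2006 is November 12, 2006.
Tolling adds 41 days: November 12, 2006 + 41 days = December 23, 2006.
December 23, 2006 is Saturday; December 24, 2006 is Sunday. The next qualifying day is December 25, 2006.
The deadline is December 25, 2006; from December 25, 2006 to January 31, 2007 is 37 days.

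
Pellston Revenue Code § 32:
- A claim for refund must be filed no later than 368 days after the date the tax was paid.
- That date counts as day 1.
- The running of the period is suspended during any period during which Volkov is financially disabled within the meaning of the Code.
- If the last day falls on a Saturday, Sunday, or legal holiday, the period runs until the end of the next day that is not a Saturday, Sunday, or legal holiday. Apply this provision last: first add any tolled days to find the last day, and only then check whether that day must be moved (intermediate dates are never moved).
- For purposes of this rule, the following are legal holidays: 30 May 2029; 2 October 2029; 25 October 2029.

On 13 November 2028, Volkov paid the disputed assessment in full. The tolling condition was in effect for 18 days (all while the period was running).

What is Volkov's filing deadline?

December 3, 2029

Counting 13 November 2028 as day 1, day 368 is November 15, 2029.
Tolling adds 18 days: November 15, 2029 + 18 days = December 3, 2029.
December 3, 2029 is a Monday and not a legal holiday, so no extension applies.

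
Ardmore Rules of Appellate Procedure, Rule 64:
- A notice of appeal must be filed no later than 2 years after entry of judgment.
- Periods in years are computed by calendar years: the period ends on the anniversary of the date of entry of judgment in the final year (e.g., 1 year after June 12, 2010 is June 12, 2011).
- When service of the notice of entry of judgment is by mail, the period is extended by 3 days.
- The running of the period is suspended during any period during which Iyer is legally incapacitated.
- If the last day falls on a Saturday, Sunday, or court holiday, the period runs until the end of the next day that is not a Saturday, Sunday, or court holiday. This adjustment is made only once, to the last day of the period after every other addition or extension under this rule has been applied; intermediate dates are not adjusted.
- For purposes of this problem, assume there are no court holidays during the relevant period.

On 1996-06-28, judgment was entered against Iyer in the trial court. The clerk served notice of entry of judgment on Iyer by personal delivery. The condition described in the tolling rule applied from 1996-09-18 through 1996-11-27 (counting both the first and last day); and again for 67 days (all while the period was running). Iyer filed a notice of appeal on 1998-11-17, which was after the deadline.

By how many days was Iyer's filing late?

4 days

2 years after 1996-06-28 is June 28, 1998.
Service was not by mail, so no mail extension applies.
From September 18, 1996 through November 27, 1996 inclusive is 71 days; tolling adds 71 days: June 28, 1998 + 71 days = September 7, 1998.
Tolling adds 67 days: September 7, 1998 + 67 days = November 13, 1998.
November 13, 1998 is a Friday and not a court holiday, so no extension applies.
The deadline is November 13, 1998; from November 13, 1998 to November 17, 1998 is 4 days.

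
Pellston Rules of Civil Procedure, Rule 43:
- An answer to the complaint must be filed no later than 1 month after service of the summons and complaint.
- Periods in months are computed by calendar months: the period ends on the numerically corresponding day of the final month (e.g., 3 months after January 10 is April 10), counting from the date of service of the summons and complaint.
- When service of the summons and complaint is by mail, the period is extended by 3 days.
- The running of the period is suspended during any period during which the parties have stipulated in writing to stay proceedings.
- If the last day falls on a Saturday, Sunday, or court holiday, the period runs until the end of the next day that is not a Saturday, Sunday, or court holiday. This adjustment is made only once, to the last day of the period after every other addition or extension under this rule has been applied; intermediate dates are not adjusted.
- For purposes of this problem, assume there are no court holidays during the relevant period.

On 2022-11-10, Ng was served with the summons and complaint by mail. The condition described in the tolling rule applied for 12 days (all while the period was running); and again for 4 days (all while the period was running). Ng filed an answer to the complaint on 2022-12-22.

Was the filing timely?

1 month after 2022-11-10 is December 10, 2022.
Service was by mail, adding 3 days: December 10, 2022 + 3 days = December 13, 2022.
Tolling adds 12 days: December 13, 2022 + 12 days = December 25, 2022.
Tolling adds 4 days: December 25, 2022 + 4 days = December 29, 2022.
December 29, 2022 is a Thursday and not a court holiday, so no extension applies.
The deadline is December 29, 2022; the filing on December 22, 2022 is on or before that date.

Yes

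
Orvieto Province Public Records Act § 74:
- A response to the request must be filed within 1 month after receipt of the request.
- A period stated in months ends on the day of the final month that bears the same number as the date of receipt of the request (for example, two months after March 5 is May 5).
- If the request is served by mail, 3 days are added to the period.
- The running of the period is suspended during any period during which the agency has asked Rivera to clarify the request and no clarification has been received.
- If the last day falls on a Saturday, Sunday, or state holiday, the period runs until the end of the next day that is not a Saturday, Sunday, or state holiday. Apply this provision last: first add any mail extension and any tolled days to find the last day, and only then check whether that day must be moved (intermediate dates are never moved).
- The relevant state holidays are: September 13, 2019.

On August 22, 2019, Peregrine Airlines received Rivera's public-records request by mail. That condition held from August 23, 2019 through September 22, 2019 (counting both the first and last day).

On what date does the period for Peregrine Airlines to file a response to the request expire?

1 month after August 22, 2019 is September 22, 2019.
Service was by mail, adding 3 days: September 22, 2019 + 3 days = September 25, 2019.
From August 23, 2019 through September 22, 2019 inclusive is 31 days; tolling adds 31 days: September 25, 2019 + 31 days = October 26, 2019.
October 26, 2019 is Saturday; October 27, 2019 is Sunday. The next qualifying day is October 28, 2019.

October 28, 2019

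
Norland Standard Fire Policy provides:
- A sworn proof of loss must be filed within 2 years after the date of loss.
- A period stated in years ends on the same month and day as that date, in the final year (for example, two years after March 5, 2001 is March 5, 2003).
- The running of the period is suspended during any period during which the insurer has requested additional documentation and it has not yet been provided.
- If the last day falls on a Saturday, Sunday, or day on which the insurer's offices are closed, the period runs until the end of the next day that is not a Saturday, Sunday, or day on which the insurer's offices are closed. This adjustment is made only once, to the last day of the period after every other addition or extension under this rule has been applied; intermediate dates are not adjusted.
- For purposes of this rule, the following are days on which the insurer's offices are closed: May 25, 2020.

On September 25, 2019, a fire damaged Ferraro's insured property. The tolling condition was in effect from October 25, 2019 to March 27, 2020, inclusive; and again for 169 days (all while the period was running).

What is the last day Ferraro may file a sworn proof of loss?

2 years after September 25, 2019 is September 25, 2021.
From October 25, 2019 through March 27, 2020 inclusive is 155 days; tolling adds 155 days: September 25, 2021 + 155 days = February 27, 2022.
Tolling adds 169 days: February 27, 2022 + 169 days = August 15, 2022.
August 15, 2022 is a Monday and not a day on which the insurer's offices are closed, so no extension applies.

August 15, 2022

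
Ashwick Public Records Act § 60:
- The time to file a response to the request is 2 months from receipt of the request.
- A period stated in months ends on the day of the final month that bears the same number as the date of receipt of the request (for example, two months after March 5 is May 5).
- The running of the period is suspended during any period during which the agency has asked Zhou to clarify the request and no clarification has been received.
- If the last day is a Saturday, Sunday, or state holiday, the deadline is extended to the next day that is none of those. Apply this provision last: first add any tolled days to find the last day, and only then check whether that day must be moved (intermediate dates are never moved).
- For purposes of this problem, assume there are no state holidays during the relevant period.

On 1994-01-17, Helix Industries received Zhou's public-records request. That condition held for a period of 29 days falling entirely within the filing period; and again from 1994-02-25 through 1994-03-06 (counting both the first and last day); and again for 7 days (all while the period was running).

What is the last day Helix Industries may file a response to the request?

May 2, 1994

2 months after 1994-01-17 is March 17, 1994.
Tolling adds 29 days: March 17, 1994 + 29 days = April 15, 1994.
From February 25, 1994 through March 6, 1994 inclusive is 10 days; tolling adds 10 days: April 15, 1994 + 10 days = April 25, 1994.
Tolling adds 7 days: April 25, 1994 + 7 days = May 2, 1994.
May 2, 1994 is a Monday and not a state holiday, so no extension applies.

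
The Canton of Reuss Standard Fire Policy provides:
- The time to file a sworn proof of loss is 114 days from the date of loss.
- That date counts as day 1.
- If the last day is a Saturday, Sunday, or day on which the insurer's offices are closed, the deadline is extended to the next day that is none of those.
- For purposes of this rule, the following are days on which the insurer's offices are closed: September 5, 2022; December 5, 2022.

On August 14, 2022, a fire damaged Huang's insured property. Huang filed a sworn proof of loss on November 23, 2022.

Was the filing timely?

Counting August 14, 2022 as day 1, day 114 is December 5, 2022.
December 5, 2022 is a listed holiday. The next qualifying day is December 6, 2022.
The deadline is December 6, 2022; the filing on November 23, 2022 is on or before that date.

Yes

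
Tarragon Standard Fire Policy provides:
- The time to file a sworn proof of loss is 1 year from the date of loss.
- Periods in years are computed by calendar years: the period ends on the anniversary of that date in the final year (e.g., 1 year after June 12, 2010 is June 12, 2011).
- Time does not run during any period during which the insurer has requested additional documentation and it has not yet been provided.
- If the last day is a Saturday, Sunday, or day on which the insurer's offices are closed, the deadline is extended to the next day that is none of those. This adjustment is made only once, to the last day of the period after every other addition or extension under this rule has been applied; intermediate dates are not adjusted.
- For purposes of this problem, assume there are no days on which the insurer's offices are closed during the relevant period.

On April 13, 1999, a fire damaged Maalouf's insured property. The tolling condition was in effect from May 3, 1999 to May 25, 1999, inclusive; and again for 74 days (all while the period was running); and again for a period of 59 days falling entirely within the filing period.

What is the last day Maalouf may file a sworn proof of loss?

September 18, 2000

1 year after April 13, 1999 is April 13, 2000.
From May 3, 1999 through May 25, 1999 inclusive is 23 days; tolling adds 23 days: April 13, 2000 + 23 days = May 6, 2000.
Tolling adds 74 days: May 6, 2000 + 74 days = July 19, 2000.
Tolling adds 59 days: July 19, 2000 + 59 days = September 16, 2000.
September 16, 2000 is Saturday; September 17, 2000 is Sunday. The next qualifying day is September 18, 2000.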